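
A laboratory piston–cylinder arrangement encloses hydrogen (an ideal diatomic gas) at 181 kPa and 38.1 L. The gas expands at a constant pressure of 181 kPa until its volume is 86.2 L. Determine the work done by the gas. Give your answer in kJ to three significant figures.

W ≈ 8.71 kJ

Isobaric: W = P ΔV.
W = (181 kPa)(86.2 − 38.1 L) = (181)(48.1) = 8706 J.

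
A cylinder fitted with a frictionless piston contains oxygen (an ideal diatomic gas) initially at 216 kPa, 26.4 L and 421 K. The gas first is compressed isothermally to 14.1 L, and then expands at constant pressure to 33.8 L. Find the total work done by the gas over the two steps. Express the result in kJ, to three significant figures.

Step 1 (isothermal): W = P₁V₁ ln(V₂/V₁) = (5702) ln(14.1/26.4) = -3576 J.
After step 1: P = 404.4 kPa, V = 14.1 L, T = 421 K.
Step 2 (isobaric): W = PΔV = (404.4 kPa)(33.8 − 14.1 L) = 7967 J.
W_total = -3576 + 7967 = 4391 J.

W_total ≈ 4.39 kJ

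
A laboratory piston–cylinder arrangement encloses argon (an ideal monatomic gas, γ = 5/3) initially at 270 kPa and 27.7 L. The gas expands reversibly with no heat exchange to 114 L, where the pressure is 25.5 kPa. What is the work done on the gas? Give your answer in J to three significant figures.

Adiabatic: W = (P₁V₁ − P₂V₂)/(γ − 1) with γ = 5/3.
P₁V₁ = 7479 J, P₂V₂ = 2907 J.
W = (7479 − 2907) / 0.6667 = 6858 J.
Work on gas = −W_by = -6858 J.

W ≈ -6860 J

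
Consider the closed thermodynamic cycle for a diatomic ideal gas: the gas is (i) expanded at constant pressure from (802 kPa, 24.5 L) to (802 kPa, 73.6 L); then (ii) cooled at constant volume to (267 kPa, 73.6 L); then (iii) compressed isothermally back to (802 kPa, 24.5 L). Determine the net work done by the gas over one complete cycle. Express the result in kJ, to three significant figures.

Leg (i): W = PΔV = (802)(73.6 − 24.5) = 39378 J.
Leg (ii): W = 0.
Leg (iii): W = PᵢVᵢ ln(V_f/Vᵢ) = (19651) ln(24.5/73.6) = -21616 J.
W_net = 39378 − 21616 = 17762 J.

W_net ≈ 17.8 kJ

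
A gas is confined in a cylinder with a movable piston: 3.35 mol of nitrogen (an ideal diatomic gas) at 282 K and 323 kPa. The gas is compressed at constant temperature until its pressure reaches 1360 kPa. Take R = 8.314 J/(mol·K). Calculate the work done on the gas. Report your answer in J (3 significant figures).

W ≈ 11300 J

Isothermal process: W = nRT ln(V₂/V₁) = nRT ln(P₁/P₂).
W = (3.35)(8.314)(282) × ln(323/1360)
  = 7854 × ln(0.2375) = 7854 × -1.438
W_by_gas = -11291 J; work on gas = −W_by = 11291 J.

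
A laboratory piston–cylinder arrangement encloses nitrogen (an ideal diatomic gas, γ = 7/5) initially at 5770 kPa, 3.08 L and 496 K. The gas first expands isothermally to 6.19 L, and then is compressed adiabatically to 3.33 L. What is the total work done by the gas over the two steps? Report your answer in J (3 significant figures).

Step 1 (isothermal): W = P₁V₁ ln(V₂/V₁) = (17772) ln(6.19/3.08) = 12405 J.
After step 1: P = 2871 kPa, V = 6.19 L, T = 496 K.
Step 2 (adiabatic): W = (P₁V₁ − P₂V₂)/(γ−1) = (17772 − 22773)/0.4 = -12504 J.
W_total = 12405 − 12504 = -99.46 J.

W_total ≈ -99.5 J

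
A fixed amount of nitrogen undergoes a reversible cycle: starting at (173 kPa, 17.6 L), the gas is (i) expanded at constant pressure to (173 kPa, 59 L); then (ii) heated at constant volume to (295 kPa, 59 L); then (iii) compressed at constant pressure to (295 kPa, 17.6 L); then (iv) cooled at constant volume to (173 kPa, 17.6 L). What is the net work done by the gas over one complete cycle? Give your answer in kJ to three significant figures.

W_net ≈ -5.05 kJ

Constant-volume legs do no work.
W(i) = (173)(59 − 17.6) = 7162 J; W(iii) = (295)(17.6 − 59) = -12213 J.
W_net = 7162 − 12213 = -5051 J (the counter-clockwise enclosed area).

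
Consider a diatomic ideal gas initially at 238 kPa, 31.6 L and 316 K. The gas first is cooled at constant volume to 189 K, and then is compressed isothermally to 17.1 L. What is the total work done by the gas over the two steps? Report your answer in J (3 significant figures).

W_total ≈ -2760 J

Step 1 (isochoric): W = 0 (constant volume).
After step 1: P = 142.3 kPa (V unchanged).
Step 2 (isothermal): W = P₁V₁ ln(V₂/V₁) = (4498) ln(17.1/31.6) = -2762 J.
W_total = 0 − 2762 = -2762 J.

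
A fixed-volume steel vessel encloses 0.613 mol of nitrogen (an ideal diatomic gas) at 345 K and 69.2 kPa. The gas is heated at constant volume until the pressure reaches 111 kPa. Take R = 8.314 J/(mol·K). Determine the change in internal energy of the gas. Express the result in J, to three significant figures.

ΔU ≈ 2660 J

Constant volume ⇒ W = 0, so Q = ΔU = nCᵥΔT with Cᵥ = 5R/2 = 20.79 J/(mol·K).
At constant V, T₂/T₁ = P₂/P₁ ⇒ ΔT = T₁(P₂/P₁ − 1) = 345·(111/69.2 − 1) = 208.4 K.
ΔU = (0.613)(20.79)(208.4) = 2655 J.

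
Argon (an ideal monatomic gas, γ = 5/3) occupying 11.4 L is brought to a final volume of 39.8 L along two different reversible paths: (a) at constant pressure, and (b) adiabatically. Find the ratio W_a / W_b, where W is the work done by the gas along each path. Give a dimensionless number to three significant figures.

W_a / W_b ≈ 2.94

Path (a) isobaric: W = P₁(V₂ − V₁) → W_a/(P₁V₁) = 2.491.
Path (b) adiabatic: W = P₁V₁(1 − (V₁/V₂)^(γ−1))/(γ−1) → W_b/(P₁V₁) = 0.8482.
W_a / W_b = 2.491 / 0.8482 = 2.937.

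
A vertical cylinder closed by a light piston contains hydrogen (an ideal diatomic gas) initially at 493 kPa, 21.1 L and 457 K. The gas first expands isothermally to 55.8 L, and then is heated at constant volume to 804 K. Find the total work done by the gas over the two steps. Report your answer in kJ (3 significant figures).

W_total ≈ 10.1 kJ

Step 1 (isothermal): W = P₁V₁ ln(V₂/V₁) = (10402) ln(55.8/21.1) = 10116 J.
Step 2 (isochoric): W = 0 (constant volume).
W_total = 10116 + 0 = 10116 J.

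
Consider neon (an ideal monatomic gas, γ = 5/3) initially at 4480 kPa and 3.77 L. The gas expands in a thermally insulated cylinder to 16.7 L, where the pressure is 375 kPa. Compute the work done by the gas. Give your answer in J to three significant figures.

W ≈ 15900 J

Adiabatic: W = (P₁V₁ − P₂V₂)/(γ − 1) with γ = 5/3.
P₁V₁ = 16890 J, P₂V₂ = 6262 J.
W = (16890 − 6262) / 0.6667 = 15941 J.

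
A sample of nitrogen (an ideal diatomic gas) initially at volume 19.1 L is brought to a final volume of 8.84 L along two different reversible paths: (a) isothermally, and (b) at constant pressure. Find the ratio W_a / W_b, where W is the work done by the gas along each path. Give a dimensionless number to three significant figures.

W_a / W_b ≈ 1.43

Path (a) isothermal: W = P₁V₁ ln(V₂/V₁) → W_a/(P₁V₁) = -0.7704.
Path (b) isobaric: W = P₁(V₂ − V₁) → W_b/(P₁V₁) = -0.5372.
W_a / W_b = -0.7704 / -0.5372 = 1.434.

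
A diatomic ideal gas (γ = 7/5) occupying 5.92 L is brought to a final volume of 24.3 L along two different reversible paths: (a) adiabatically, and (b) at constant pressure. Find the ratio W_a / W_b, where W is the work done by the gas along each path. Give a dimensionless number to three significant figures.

Path (a) adiabatic: W = P₁V₁(1 − (V₁/V₂)^(γ−1))/(γ−1) → W_a/(P₁V₁) = 1.079.
Path (b) isobaric: W = P₁(V₂ − V₁) → W_b/(P₁V₁) = 3.105.
W_a / W_b = 1.079 / 3.105 = 0.3475.

W_a / W_b ≈ 0.348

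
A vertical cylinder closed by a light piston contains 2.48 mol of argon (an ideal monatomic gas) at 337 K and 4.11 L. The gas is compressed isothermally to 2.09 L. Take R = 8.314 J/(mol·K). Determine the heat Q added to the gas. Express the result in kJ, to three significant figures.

Q ≈ -4.70 kJ

Isothermal ⇒ ΔU = 0, so Q = W = nRT ln(V₂/V₁).
Q = (2.48)(8.314)(337) ln(2.09/4.11) = 6949 × -0.6763 = -4699 J.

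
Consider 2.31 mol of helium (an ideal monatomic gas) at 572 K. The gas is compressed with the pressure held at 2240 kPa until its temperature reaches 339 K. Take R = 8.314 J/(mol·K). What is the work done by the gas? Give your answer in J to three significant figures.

W ≈ -4470 J

Isobaric: W = P ΔV = nR ΔT.
W = (2.31)(8.314)(339 − 572) = -4475 J.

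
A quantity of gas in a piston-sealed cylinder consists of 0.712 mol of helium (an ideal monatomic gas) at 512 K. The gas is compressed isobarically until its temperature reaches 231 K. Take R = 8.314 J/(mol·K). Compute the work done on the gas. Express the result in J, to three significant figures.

W ≈ 1660 J

Isobaric: W = P ΔV = nR ΔT.
W = (0.712)(8.314)(231 − 512) = -1663 J.
Work on gas = −W_by = 1663 J.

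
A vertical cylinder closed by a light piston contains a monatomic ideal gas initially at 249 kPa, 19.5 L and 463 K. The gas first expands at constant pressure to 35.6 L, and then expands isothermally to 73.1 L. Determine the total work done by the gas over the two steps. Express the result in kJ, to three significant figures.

Step 1 (isobaric): W = PΔV = (249 kPa)(35.6 − 19.5 L) = 4009 J.
After step 1: P = 249 kPa, V = 35.6 L, T = 845.3 K.
Step 2 (isothermal): W = P₁V₁ ln(V₂/V₁) = (8864) ln(73.1/35.6) = 6378 J.
W_total = 4009 + 6378 = 10387 J.

W_total ≈ 10.4 kJ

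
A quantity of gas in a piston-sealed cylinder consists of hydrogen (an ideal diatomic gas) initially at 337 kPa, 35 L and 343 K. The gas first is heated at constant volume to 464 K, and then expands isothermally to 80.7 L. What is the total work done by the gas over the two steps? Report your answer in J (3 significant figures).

Step 1 (isochoric): W = 0 (constant volume).
After step 1: P = 455.9 kPa (V unchanged).
Step 2 (isothermal): W = P₁V₁ ln(V₂/V₁) = (15956) ln(80.7/35) = 13329 J.
W_total = 0 + 13329 = 13329 J.

W_total ≈ 13300 J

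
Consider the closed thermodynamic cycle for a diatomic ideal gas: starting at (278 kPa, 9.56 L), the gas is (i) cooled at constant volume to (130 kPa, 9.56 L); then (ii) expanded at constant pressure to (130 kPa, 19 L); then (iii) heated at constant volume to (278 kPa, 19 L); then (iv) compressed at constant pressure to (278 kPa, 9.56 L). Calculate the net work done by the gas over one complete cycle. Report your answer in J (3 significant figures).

W_net ≈ -1400 J

Constant-volume legs do no work.
W(ii) = (130)(19 − 9.56) = 1227 J; W(iv) = (278)(9.56 − 19) = -2624 J.
W_net = 1227 − 2624 = -1397 J (the counter-clockwise enclosed area).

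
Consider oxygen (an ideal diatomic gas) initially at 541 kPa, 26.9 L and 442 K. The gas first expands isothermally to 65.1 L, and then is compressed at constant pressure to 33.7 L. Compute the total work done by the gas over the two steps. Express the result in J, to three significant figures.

W_total ≈ 5840 J

Step 1 (isothermal): W = P₁V₁ ln(V₂/V₁) = (14553) ln(65.1/26.9) = 12862 J.
After step 1: P = 223.5 kPa, V = 65.1 L, T = 442 K.
Step 2 (isobaric): W = PΔV = (223.5 kPa)(33.7 − 65.1 L) = -7019 J.
W_total = 12862 − 7019 = 5842 J.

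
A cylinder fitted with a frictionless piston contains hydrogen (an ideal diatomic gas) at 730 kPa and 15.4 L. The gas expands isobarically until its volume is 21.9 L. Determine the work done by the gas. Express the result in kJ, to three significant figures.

Isobaric: W = P ΔV.
W = (730 kPa)(21.9 − 15.4 L) = (730)(6.5) = 4745 J.

W ≈ 4.74 kJ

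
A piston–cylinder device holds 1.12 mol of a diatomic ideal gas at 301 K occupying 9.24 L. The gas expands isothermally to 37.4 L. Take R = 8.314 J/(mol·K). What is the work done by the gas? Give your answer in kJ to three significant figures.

W ≈ 3.92 kJ

Isothermal: W = nRT ln(V₂/V₁).
W = (1.12)(8.314)(301) × ln(37.4/9.24)
  = 2803 × 1.398
W_by_gas = 3919 J.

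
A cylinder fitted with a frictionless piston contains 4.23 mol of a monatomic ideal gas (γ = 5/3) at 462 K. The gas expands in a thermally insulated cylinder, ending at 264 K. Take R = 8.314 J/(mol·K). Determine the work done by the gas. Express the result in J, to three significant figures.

W ≈ 10400 J

Adiabatic ⇒ Q = 0, so W_by = −ΔU = nCᵥ(T₁ − T₂).
Cᵥ = 3R/2 = 12.47 J/(mol·K).
W = (4.23)(12.47)(462 − 264) = 10445 J.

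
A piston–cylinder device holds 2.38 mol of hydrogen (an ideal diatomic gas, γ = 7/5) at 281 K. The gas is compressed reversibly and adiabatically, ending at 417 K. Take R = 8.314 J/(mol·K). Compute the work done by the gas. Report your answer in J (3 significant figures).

Adiabatic ⇒ Q = 0, so W_by = −ΔU = nCᵥ(T₁ − T₂).
Cᵥ = 5R/2 = 20.79 J/(mol·K).
W = (2.38)(20.79)(281 − 417) = -6728 J.

W ≈ -6730 J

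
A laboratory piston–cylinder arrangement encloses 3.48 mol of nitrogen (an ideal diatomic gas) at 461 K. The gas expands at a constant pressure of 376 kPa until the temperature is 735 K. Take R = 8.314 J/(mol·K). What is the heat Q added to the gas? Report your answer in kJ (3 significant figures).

Isobaric: W = nRΔT = (3.48)(8.314)(274) = 7928 J.
ΔU = nCᵥΔT with Cᵥ = 5R/2: ΔU = (3.48)(20.79)(274) = 19819 J.
Q = ΔU + W = 19819 + 7928 = 27746 J.

Q ≈ 27.7 kJ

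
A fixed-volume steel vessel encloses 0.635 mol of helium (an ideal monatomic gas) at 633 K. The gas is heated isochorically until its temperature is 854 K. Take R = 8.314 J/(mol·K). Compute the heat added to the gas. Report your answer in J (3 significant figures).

Q ≈ 1750 J

Constant volume ⇒ W = 0, so Q = ΔU = nCᵥΔT with Cᵥ = 3R/2 = 12.47 J/(mol·K).
ΔU = (0.635)(12.47)(854 − 633) = 1750 J.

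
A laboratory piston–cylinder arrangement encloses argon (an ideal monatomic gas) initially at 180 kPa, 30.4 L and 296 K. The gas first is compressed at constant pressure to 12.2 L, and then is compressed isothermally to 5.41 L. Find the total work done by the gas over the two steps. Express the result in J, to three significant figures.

W_total ≈ -5060 J

Step 1 (isobaric): W = PΔV = (180 kPa)(12.2 − 30.4 L) = -3276 J.
After step 1: P = 180 kPa, V = 12.2 L, T = 118.8 K.
Step 2 (isothermal): W = P₁V₁ ln(V₂/V₁) = (2196) ln(5.41/12.2) = -1786 J.
W_total = -3276 − 1786 = -5062 J.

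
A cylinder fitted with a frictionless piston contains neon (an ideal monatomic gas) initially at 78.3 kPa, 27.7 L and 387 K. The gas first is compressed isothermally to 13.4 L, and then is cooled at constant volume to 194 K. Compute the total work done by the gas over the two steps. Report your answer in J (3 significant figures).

W_total ≈ -1580 J

Step 1 (isothermal): W = P₁V₁ ln(V₂/V₁) = (2169) ln(13.4/27.7) = -1575 J.
Step 2 (isochoric): W = 0 (constant volume).
W_total = -1575 + 0 = -1575 J.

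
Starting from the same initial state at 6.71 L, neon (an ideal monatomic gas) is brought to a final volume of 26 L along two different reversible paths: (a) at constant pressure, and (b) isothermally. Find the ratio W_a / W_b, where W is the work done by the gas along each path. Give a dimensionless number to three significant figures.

Path (a) isobaric: W = P₁(V₂ − V₁) → W_a/(P₁V₁) = 2.875.
Path (b) isothermal: W = P₁V₁ ln(V₂/V₁) → W_b/(P₁V₁) = 1.354.
W_a / W_b = 2.875 / 1.354 = 2.122.

W_a / W_b ≈ 2.12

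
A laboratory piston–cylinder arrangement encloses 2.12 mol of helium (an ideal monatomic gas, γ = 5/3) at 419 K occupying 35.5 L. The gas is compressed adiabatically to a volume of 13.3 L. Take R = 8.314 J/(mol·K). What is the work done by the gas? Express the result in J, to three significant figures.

W ≈ -10200 J

Adiabatic: TV^(γ−1) = const with γ = 5/3.
T₂ = T₁ (V₁/V₂)^(γ−1) = 419 × (35.5/13.3)^0.667 = 419 × 1.924 = 806.2 K.
W_by = nCᵥ(T₁ − T₂) = (2.12)(12.47)(419 − 806.2) = -10238 J.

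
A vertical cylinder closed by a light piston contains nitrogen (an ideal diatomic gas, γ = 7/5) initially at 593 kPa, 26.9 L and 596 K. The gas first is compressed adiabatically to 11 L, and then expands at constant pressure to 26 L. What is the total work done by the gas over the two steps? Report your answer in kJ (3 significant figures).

W_total ≈ 14.0 kJ

Step 1 (adiabatic): W = (P₁V₁ − P₂V₂)/(γ−1) = (15952 − 22811)/0.4 = -17149 J.
After step 1: P = 2074 kPa, V = 11 L, T = 852.3 K.
Step 2 (isobaric): W = PΔV = (2074 kPa)(26 − 11 L) = 31106 J.
W_total = -17149 + 31106 = 13957 J.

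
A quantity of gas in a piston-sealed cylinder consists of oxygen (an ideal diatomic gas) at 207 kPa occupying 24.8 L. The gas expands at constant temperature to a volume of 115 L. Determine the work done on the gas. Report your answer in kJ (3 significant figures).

W ≈ -7.88 kJ

Isothermal: W = nRT ln(V₂/V₁) = P₁V₁ ln(V₂/V₁).
P₁V₁ = (207 kPa)(24.8 L) = 5134 J.
W = 5134 × ln(115/24.8) = 5134 × 1.534
W_by_gas = 7875 J; work on gas = −W_by = -7875 J.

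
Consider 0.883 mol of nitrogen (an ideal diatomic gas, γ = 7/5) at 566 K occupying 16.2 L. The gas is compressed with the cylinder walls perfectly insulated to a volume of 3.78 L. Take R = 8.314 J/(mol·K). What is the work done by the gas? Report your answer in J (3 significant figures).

W ≈ -8200 J

Adiabatic: TV^(γ−1) = const with γ = 7/5.
T₂ = T₁ (V₁/V₂)^(γ−1) = 566 × (16.2/3.78)^0.4 = 566 × 1.79 = 1013 K.
W_by = nCᵥ(T₁ − T₂) = (0.883)(20.79)(566 − 1013) = -8205 J.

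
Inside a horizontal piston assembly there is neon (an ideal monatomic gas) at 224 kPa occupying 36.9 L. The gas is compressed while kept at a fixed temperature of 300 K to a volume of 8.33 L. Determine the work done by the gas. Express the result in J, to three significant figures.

W ≈ -12300 J

Isothermal: W = nRT ln(V₂/V₁) = P₁V₁ ln(V₂/V₁).
P₁V₁ = (224 kPa)(36.9 L) = 8266 J.
W = 8266 × ln(8.33/36.9) = 8266 × -1.488
W_by_gas = -12302 J.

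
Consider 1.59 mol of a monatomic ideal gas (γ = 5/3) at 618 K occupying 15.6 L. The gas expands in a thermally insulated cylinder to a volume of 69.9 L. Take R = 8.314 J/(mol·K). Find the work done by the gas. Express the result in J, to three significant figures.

Adiabatic: TV^(γ−1) = const with γ = 5/3.
T₂ = T₁ (V₁/V₂)^(γ−1) = 618 × (15.6/69.9)^0.667 = 618 × 0.3679 = 227.4 K.
W_by = nCᵥ(T₁ − T₂) = (1.59)(12.47)(618 − 227.4) = 7746 J.

W ≈ 7750 J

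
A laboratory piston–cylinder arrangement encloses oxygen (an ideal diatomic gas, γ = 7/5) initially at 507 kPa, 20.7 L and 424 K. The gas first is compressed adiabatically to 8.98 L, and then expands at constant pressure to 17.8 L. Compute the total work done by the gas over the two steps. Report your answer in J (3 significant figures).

Step 1 (adiabatic): W = (P₁V₁ − P₂V₂)/(γ−1) = (10495 − 14657)/0.4 = -10406 J.
After step 1: P = 1632 kPa, V = 8.98 L, T = 592.2 K.
Step 2 (isobaric): W = PΔV = (1632 kPa)(17.8 − 8.98 L) = 14396 J.
W_total = -10406 + 14396 = 3990 J.

W_total ≈ 3990 J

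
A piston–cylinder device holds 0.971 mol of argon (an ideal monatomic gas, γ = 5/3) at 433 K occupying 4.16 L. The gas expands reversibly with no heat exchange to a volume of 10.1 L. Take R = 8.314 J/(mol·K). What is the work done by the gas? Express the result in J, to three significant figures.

W ≈ 2340 J

Adiabatic: TV^(γ−1) = const with γ = 5/3.
T₂ = T₁ (V₁/V₂)^(γ−1) = 433 × (4.16/10.1)^0.667 = 433 × 0.5536 = 239.7 K.
W_by = nCᵥ(T₁ − T₂) = (0.971)(12.47)(433 − 239.7) = 2341 J.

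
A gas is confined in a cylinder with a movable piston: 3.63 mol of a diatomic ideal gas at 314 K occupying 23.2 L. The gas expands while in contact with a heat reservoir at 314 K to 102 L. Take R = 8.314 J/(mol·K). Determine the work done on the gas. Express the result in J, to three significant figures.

Isothermal: W = nRT ln(V₂/V₁).
W = (3.63)(8.314)(314) × ln(102/23.2)
  = 9476 × 1.481
W_by_gas = 14033 J; work on gas = −W_by = -14033 J.

W ≈ -14000 J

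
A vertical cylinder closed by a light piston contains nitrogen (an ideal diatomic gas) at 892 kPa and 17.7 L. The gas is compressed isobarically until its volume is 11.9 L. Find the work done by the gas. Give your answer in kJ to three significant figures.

Isobaric: W = P ΔV.
W = (892 kPa)(11.9 − 17.7 L) = (892)(-5.8) = -5174 J.

W ≈ -5.17 kJ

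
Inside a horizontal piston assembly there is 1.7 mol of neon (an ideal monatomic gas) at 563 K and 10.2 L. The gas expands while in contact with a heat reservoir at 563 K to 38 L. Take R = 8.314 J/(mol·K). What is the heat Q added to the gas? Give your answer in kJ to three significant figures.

Q ≈ 10.5 kJ

Isothermal ⇒ ΔU = 0, so Q = W = nRT ln(V₂/V₁).
Q = (1.7)(8.314)(563) ln(38/10.2) = 7957 × 1.315 = 10465 J.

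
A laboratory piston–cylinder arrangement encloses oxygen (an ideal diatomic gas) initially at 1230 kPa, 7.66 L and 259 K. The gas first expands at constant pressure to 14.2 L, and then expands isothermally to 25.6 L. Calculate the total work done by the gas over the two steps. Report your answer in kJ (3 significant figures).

Step 1 (isobaric): W = PΔV = (1230 kPa)(14.2 − 7.66 L) = 8044 J.
After step 1: P = 1230 kPa, V = 14.2 L, T = 480.1 K.
Step 2 (isothermal): W = P₁V₁ ln(V₂/V₁) = (17466) ln(25.6/14.2) = 10294 J.
W_total = 8044 + 10294 = 18338 J.

W_total ≈ 18.3 kJ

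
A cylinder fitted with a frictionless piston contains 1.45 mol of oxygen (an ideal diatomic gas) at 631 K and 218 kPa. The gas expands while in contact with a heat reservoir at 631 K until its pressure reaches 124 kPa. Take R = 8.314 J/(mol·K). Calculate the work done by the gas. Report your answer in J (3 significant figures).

Isothermal process: W = nRT ln(V₂/V₁) = nRT ln(P₁/P₂).
W = (1.45)(8.314)(631) × ln(218/124)
  = 7607 × ln(1.758) = 7607 × 0.5642
W_by_gas = 4292 J.

W ≈ 4290 J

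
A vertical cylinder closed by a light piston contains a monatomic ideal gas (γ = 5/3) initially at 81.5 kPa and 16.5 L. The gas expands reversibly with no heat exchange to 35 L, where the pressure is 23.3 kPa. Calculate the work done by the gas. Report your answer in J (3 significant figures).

Adiabatic: W = (P₁V₁ − P₂V₂)/(γ − 1) with γ = 5/3.
P₁V₁ = 1345 J, P₂V₂ = 815.5 J.
W = (1345 − 815.5) / 0.6667 = 793.9 J.

W ≈ 794 J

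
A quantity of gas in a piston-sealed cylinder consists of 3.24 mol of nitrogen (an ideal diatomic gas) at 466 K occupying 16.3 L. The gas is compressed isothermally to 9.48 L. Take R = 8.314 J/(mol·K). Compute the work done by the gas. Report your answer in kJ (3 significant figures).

Isothermal: W = nRT ln(V₂/V₁).
W = (3.24)(8.314)(466) × ln(9.48/16.3)
  = 12553 × -0.542
W_by_gas = -6803 J.

W ≈ -6.80 kJ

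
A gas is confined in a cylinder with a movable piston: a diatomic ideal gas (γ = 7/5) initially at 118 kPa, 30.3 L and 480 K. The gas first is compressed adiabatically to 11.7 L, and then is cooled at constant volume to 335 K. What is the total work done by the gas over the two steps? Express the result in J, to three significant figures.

W_total ≈ -4140 J

Step 1 (adiabatic): W = (P₁V₁ − P₂V₂)/(γ−1) = (3575 − 5232)/0.4 = -4140 J.
Step 2 (isochoric): W = 0 (constant volume).
W_total = -4140 + 0 = -4140 J.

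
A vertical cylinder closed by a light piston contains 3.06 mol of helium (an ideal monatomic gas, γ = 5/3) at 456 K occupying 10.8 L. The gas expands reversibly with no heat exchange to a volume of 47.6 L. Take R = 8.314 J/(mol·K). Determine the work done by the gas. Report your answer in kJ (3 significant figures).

Adiabatic: TV^(γ−1) = const with γ = 5/3.
T₂ = T₁ (V₁/V₂)^(γ−1) = 456 × (10.8/47.6)^0.667 = 456 × 0.372 = 169.6 K.
W_by = nCᵥ(T₁ − T₂) = (3.06)(12.47)(456 − 169.6) = 10928 J.

W ≈ 10.9 kJ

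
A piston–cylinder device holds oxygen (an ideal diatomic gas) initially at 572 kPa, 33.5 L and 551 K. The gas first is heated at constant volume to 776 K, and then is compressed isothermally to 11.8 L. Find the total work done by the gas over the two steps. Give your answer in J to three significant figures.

W_total ≈ -28200 J

Step 1 (isochoric): W = 0 (constant volume).
After step 1: P = 805.6 kPa (V unchanged).
Step 2 (isothermal): W = P₁V₁ ln(V₂/V₁) = (26987) ln(11.8/33.5) = -28159 J.
W_total = 0 − 28159 = -28159 J.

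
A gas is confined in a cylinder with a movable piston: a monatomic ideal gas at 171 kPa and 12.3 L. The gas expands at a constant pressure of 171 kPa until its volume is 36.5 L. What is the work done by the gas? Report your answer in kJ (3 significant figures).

W ≈ 4.14 kJ

Isobaric: W = P ΔV.
W = (171 kPa)(36.5 − 12.3 L) = (171)(24.2) = 4138 J.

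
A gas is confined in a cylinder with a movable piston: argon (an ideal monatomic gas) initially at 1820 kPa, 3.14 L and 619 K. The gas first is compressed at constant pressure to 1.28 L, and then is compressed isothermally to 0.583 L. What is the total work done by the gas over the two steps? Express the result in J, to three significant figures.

Step 1 (isobaric): W = PΔV = (1820 kPa)(1.28 − 3.14 L) = -3385 J.
After step 1: P = 1820 kPa, V = 1.28 L, T = 252.3 K.
Step 2 (isothermal): W = P₁V₁ ln(V₂/V₁) = (2330) ln(0.583/1.28) = -1832 J.
W_total = -3385 − 1832 = -5217 J.

W_total ≈ -5220 J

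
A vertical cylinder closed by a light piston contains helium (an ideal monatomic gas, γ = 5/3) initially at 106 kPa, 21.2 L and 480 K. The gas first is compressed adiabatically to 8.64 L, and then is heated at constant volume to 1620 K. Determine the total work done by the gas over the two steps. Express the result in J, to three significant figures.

Step 1 (adiabatic): W = (P₁V₁ − P₂V₂)/(γ−1) = (2247 − 4088)/0.667 = -2761 J.
Step 2 (isochoric): W = 0 (constant volume).
W_total = -2761 + 0 = -2761 J.

W_total ≈ -2760 J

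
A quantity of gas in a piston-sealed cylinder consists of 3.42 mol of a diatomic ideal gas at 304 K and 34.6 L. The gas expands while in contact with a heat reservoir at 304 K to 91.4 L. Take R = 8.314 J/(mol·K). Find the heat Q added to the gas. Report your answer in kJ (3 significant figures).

Q ≈ 8.40 kJ

Isothermal ⇒ ΔU = 0, so Q = W = nRT ln(V₂/V₁).
Q = (3.42)(8.314)(304) ln(91.4/34.6) = 8644 × 0.9714 = 8397 J.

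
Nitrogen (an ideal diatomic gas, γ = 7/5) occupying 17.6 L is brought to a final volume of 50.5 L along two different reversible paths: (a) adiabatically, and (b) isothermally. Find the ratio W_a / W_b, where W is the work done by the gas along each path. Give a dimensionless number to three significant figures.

W_a / W_b ≈ 0.816

Path (a) adiabatic: W = P₁V₁(1 − (V₁/V₂)^(γ−1))/(γ−1) → W_a/(P₁V₁) = 0.8601.
Path (b) isothermal: W = P₁V₁ ln(V₂/V₁) → W_b/(P₁V₁) = 1.054.
W_a / W_b = 0.8601 / 1.054 = 0.8159.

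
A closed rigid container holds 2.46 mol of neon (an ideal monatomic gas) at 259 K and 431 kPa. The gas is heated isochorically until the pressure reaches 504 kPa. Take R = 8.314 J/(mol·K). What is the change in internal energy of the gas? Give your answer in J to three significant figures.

ΔU ≈ 1350 J

Constant volume ⇒ W = 0, so Q = ΔU = nCᵥΔT with Cᵥ = 3R/2 = 12.47 J/(mol·K).
At constant V, T₂/T₁ = P₂/P₁ ⇒ ΔT = T₁(P₂/P₁ − 1) = 259·(504/431 − 1) = 43.87 K.
ΔU = (2.46)(12.47)(43.87) = 1346 J.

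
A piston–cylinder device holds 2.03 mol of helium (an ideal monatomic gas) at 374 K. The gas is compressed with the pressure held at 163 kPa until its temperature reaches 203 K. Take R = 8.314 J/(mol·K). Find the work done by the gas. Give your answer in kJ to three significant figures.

W ≈ -2.89 kJ

Isobaric: W = P ΔV = nR ΔT.
W = (2.03)(8.314)(203 − 374) = -2886 J.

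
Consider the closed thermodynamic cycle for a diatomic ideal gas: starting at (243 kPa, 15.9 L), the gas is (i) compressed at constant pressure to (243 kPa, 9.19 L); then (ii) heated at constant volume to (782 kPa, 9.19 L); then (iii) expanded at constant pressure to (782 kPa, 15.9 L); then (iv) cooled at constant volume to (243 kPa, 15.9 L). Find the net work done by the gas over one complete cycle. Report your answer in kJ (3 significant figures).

W_net ≈ 3.62 kJ

Constant-volume legs do no work.
W(i) = (243)(9.19 − 15.9) = -1631 J; W(iii) = (782)(15.9 − 9.19) = 5247 J.
W_net = -1631 + 5247 = 3617 J (the clockwise enclosed area).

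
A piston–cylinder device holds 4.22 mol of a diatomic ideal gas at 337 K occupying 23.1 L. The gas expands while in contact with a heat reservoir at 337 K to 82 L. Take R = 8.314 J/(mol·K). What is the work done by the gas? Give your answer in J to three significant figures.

Isothermal: W = nRT ln(V₂/V₁).
W = (4.22)(8.314)(337) × ln(82/23.1)
  = 11824 × 1.267
W_by_gas = 14979 J.

W ≈ 15000 J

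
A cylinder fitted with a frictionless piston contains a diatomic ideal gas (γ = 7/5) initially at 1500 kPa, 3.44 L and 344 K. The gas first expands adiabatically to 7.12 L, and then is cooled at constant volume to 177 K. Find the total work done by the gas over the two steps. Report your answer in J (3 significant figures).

Step 1 (adiabatic): W = (P₁V₁ − P₂V₂)/(γ−1) = (5160 − 3857)/0.4 = 3257 J.
Step 2 (isochoric): W = 0 (constant volume).
W_total = 3257 + 0 = 3257 J.

W_total ≈ 3260 J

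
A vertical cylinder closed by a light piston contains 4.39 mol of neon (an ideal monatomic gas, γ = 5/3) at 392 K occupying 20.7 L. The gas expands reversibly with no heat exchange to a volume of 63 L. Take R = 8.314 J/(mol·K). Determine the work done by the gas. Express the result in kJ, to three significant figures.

W ≈ 11.2 kJ

Adiabatic: TV^(γ−1) = const with γ = 5/3.
T₂ = T₁ (V₁/V₂)^(γ−1) = 392 × (20.7/63)^0.667 = 392 × 0.4762 = 186.7 K.
W_by = nCᵥ(T₁ − T₂) = (4.39)(12.47)(392 − 186.7) = 11242 J.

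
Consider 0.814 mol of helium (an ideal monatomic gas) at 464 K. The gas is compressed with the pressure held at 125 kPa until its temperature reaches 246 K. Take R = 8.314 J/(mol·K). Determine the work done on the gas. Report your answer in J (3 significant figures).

W ≈ 1480 J

Isobaric: W = P ΔV = nR ΔT.
W = (0.814)(8.314)(246 − 464) = -1475 J.
Work on gas = −W_by = 1475 J.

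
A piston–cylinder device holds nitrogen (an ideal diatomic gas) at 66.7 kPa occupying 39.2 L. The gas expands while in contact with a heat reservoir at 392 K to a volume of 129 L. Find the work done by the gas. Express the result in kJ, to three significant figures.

Isothermal: W = nRT ln(V₂/V₁) = P₁V₁ ln(V₂/V₁).
P₁V₁ = (66.7 kPa)(39.2 L) = 2615 J.
W = 2615 × ln(129/39.2) = 2615 × 1.191
W_by_gas = 3114 J.

W ≈ 3.11 kJ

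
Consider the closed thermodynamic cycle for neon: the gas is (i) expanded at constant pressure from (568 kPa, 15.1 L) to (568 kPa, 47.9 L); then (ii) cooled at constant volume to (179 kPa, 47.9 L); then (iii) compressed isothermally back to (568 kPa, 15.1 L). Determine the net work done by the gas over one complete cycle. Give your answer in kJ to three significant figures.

Leg (i): W = PΔV = (568)(47.9 − 15.1) = 18630 J.
Leg (ii): W = 0.
Leg (iii): W = PᵢVᵢ ln(V_f/Vᵢ) = (8574) ln(15.1/47.9) = -9898 J.
W_net = 18630 − 9898 = 8732 J.

W_net ≈ 8.73 kJ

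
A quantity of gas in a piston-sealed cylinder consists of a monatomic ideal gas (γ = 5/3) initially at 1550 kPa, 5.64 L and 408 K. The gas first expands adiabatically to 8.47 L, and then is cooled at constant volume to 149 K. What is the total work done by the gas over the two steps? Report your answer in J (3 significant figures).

Step 1 (adiabatic): W = (P₁V₁ − P₂V₂)/(γ−1) = (8742 − 6666)/0.667 = 3114 J.
Step 2 (isochoric): W = 0 (constant volume).
W_total = 3114 + 0 = 3114 J.

W_total ≈ 3110 J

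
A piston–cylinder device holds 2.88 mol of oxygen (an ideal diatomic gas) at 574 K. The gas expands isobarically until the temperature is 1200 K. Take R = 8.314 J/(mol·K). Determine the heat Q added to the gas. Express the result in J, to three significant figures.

Q ≈ 52500 J

Isobaric: W = nRΔT = (2.88)(8.314)(626) = 14989 J.
ΔU = nCᵥΔT with Cᵥ = 5R/2: ΔU = (2.88)(20.79)(626) = 37473 J.
Q = ΔU + W = 37473 + 14989 = 52462 J.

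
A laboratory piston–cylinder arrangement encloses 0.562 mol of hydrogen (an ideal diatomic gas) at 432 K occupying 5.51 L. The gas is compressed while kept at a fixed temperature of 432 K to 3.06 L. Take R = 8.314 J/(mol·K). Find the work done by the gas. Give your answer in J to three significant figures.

Isothermal: W = nRT ln(V₂/V₁).
W = (0.562)(8.314)(432) × ln(3.06/5.51)
  = 2019 × -0.5881
W_by_gas = -1187 J.

W ≈ -1190 J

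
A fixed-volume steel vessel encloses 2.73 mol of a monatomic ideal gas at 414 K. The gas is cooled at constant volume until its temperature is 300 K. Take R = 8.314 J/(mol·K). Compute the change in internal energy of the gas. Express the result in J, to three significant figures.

ΔU ≈ -3880 J

Constant volume ⇒ W = 0, so Q = ΔU = nCᵥΔT with Cᵥ = 3R/2 = 12.47 J/(mol·K).
ΔU = (2.73)(12.47)(300 − 414) = -3881 J.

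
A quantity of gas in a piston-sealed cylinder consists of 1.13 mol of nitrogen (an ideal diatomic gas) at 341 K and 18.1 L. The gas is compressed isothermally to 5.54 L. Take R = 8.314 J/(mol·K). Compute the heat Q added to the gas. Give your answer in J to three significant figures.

Q ≈ -3790 J

Isothermal ⇒ ΔU = 0, so Q = W = nRT ln(V₂/V₁).
Q = (1.13)(8.314)(341) ln(5.54/18.1) = 3204 × -1.184 = -3793 J.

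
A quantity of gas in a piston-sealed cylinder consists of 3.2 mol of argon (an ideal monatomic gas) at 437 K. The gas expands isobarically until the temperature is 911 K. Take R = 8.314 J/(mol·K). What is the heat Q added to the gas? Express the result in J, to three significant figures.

Isobaric: W = nRΔT = (3.2)(8.314)(474) = 12611 J.
ΔU = nCᵥΔT with Cᵥ = 3R/2: ΔU = (3.2)(12.47)(474) = 18916 J.
Q = ΔU + W = 18916 + 12611 = 31527 J.

Q ≈ 31500 J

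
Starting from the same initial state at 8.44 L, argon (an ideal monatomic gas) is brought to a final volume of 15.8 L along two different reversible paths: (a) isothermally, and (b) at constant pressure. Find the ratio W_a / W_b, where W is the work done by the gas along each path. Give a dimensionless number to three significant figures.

Path (a) isothermal: W = P₁V₁ ln(V₂/V₁) → W_a/(P₁V₁) = 0.627.
Path (b) isobaric: W = P₁(V₂ − V₁) → W_b/(P₁V₁) = 0.872.
W_a / W_b = 0.627 / 0.872 = 0.719.

W_a / W_b ≈ 0.719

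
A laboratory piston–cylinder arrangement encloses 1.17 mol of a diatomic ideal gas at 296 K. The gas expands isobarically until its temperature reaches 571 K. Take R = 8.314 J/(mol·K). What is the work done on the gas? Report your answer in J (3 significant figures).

W ≈ -2680 J

Isobaric: W = P ΔV = nR ΔT.
W = (1.17)(8.314)(571 − 296) = 2675 J.
Work on gas = −W_by = -2675 J.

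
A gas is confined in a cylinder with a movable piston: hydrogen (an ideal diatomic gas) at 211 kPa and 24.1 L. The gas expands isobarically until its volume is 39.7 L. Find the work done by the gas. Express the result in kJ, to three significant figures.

W ≈ 3.29 kJ

Isobaric: W = P ΔV.
W = (211 kPa)(39.7 − 24.1 L) = (211)(15.6) = 3292 J.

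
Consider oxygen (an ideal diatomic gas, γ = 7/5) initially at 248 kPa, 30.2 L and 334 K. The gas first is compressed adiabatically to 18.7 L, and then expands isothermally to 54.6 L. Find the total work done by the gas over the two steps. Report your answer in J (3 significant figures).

Step 1 (adiabatic): W = (P₁V₁ − P₂V₂)/(γ−1) = (7490 − 9072)/0.4 = -3957 J.
After step 1: P = 485.2 kPa, V = 18.7 L, T = 404.6 K.
Step 2 (isothermal): W = P₁V₁ ln(V₂/V₁) = (9072) ln(54.6/18.7) = 9721 J.
W_total = -3957 + 9721 = 5764 J.

W_total ≈ 5760 J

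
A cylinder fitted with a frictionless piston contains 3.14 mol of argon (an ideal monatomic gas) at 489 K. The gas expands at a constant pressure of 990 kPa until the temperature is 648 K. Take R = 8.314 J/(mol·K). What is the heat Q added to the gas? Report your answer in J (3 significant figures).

Q ≈ 10400 J

Isobaric: W = nRΔT = (3.14)(8.314)(159) = 4151 J.
ΔU = nCᵥΔT with Cᵥ = 3R/2: ΔU = (3.14)(12.47)(159) = 6226 J.
Q = ΔU + W = 6226 + 4151 = 10377 J.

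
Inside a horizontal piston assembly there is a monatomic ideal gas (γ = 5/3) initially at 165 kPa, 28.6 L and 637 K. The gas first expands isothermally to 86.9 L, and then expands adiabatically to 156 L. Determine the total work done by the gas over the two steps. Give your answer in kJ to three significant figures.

W_total ≈ 7.53 kJ

Step 1 (isothermal): W = P₁V₁ ln(V₂/V₁) = (4719) ln(86.9/28.6) = 5244 J.
After step 1: P = 54.3 kPa, V = 86.9 L, T = 637 K.
Step 2 (adiabatic): W = (P₁V₁ − P₂V₂)/(γ−1) = (4719 − 3195)/0.667 = 2286 J.
W_total = 5244 + 2286 = 7531 J.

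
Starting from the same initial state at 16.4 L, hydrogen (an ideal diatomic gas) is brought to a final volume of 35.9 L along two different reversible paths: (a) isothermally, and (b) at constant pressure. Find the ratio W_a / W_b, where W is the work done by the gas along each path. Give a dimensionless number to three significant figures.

W_a / W_b ≈ 0.659

Path (a) isothermal: W = P₁V₁ ln(V₂/V₁) → W_a/(P₁V₁) = 0.7835.
Path (b) isobaric: W = P₁(V₂ − V₁) → W_b/(P₁V₁) = 1.189.
W_a / W_b = 0.7835 / 1.189 = 0.6589.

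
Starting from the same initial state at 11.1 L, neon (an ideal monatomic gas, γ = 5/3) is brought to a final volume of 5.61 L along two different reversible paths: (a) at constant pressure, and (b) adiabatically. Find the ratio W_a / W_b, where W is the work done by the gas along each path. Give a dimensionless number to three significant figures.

W_a / W_b ≈ 0.572

Path (a) isobaric: W = P₁(V₂ − V₁) → W_a/(P₁V₁) = -0.4946.
Path (b) adiabatic: W = P₁V₁(1 − (V₁/V₂)^(γ−1))/(γ−1) → W_b/(P₁V₁) = -0.8641.
W_a / W_b = -0.4946 / -0.8641 = 0.5724.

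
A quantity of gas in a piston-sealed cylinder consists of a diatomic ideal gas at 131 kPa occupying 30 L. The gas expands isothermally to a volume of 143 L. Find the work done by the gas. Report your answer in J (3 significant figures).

W ≈ 6140 J

Isothermal: W = nRT ln(V₂/V₁) = P₁V₁ ln(V₂/V₁).
P₁V₁ = (131 kPa)(30 L) = 3930 J.
W = 3930 × ln(143/30) = 3930 × 1.562
W_by_gas = 6137 J.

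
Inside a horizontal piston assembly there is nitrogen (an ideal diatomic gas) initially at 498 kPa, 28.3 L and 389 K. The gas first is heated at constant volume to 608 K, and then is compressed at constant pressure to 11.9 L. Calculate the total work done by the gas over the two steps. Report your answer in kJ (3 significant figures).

W_total ≈ -12.8 kJ

Step 1 (isochoric): W = 0 (constant volume).
After step 1: P = 778.4 kPa (V unchanged).
Step 2 (isobaric): W = PΔV = (778.4 kPa)(11.9 − 28.3 L) = -12765 J.
W_total = 0 − 12765 = -12765 J.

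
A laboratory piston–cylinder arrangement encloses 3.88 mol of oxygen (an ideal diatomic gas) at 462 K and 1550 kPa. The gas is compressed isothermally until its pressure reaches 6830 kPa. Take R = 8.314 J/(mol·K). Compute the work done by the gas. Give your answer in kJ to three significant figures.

Isothermal process: W = nRT ln(V₂/V₁) = nRT ln(P₁/P₂).
W = (3.88)(8.314)(462) × ln(1550/6830)
  = 14903 × ln(0.2269) = 14903 × -1.483
W_by_gas = -22103 J.

W ≈ -22.1 kJ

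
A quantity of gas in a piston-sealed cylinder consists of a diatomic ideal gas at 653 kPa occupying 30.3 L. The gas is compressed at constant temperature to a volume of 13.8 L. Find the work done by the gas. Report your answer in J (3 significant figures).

W ≈ -15600 J

Isothermal: W = nRT ln(V₂/V₁) = P₁V₁ ln(V₂/V₁).
P₁V₁ = (653 kPa)(30.3 L) = 19786 J.
W = 19786 × ln(13.8/30.3) = 19786 × -0.7865
W_by_gas = -15561 J.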